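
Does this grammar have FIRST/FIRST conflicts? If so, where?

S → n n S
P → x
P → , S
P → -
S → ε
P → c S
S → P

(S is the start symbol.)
A FIRST/FIRST conflict occurs when two productions N → α and N → β for the same non-terminal have FIRST(α) ∩ FIRST(β) ≠ ∅ (with ε ∈ FIRST of a nullable right-hand side, so two nullable alternatives also conflict).

FIRST sets of the non-terminals at (or reachable through a nullable prefix from) the front of some alternative:
  FIRST(P) = { ',', '-', 'c', 'x' }

Productions for S:
  S → n n S: FIRST = { 'n' }
  S → ε: FIRST = { ε }
  S → P: FIRST = { ',', '-', 'c', 'x' }
Productions for P:
  P → x: FIRST = { 'x' }
  P → , S: FIRST = { ',' }
  P → -: FIRST = { '-' }
  P → c S: FIRST = { 'c' }

All alternatives of each non-terminal have pairwise disjoint FIRST sets.

Answer: No FIRST/FIRST conflicts.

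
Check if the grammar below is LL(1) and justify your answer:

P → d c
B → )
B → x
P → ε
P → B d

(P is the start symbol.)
Yes, the grammar is LL(1).

A grammar is LL(1) if for each non-terminal N with multiple productions, the predict sets of those productions are pairwise disjoint, where PREDICT(N → α) = (FIRST(α) \ {ε}) ∪ (FOLLOW(N) if α ⇒* ε).

Relevant sets:
  FIRST(B) = { ')', 'x' }
  FOLLOW(P) = { $ }

For P:
  PREDICT(P → d c) = { 'd' }
  PREDICT(P → ε) = { $ }
  PREDICT(P → B d) = { ')', 'x' }
For B:
  PREDICT(B → ')') = { ')' }
  PREDICT(B → x) = { 'x' }

All predict sets are disjoint. The grammar IS LL(1).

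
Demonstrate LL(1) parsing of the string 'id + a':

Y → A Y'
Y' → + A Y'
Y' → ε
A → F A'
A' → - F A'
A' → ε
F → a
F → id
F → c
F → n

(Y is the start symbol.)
Stack is shown with the top on the left.

Stack       Input     Action
----------------------------
Y $         id + a $  output Y → A Y'
A Y' $      id + a $  output A → F A'
F A' Y' $   id + a $  output F → id
id A' Y' $  id + a $  match 'id'
A' Y' $     + a $     output A' → ε
Y' $        + a $     output Y' → + A Y'
+ A Y' $    + a $     match '+'
A Y' $      a $       output A → F A'
F A' Y' $   a $       output F → a
a A' Y' $   a $       match 'a'
A' Y' $     $         output A' → ε
Y' $        $         output Y' → ε
$           $         accept

The string is accepted.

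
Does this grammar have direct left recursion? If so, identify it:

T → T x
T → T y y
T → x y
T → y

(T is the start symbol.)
Direct left recursion occurs when N → N α for some non-terminal N (the right-hand side begins with the left-hand side itself).

T → T x: LEFT RECURSIVE (starts with T)
T → T y y: LEFT RECURSIVE (starts with T)
T → x y: starts with x
T → y: starts with y

The grammar has direct left recursion on: T.

Answer: Yes, T is left-recursive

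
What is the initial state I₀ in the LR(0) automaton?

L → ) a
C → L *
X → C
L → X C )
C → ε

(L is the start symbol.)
{ [C → . L *], [C → .], [L → . ) a], [L → . X C )], [L' → . L], [X → . C] }

First, augment the grammar with L' → L
I₀ = CLOSURE({ [L' → . L] }):
  [L' → . L] has the dot before L: add [L → . ) a], [L → . X C )]
  [L → . X C )] has the dot before X: add [X → . C]
  [X → . C] has the dot before C: add [C → . L *], [C → .]
No further items can be added.

I₀ = { [C → . L *], [C → .], [L → . ) a], [L → . X C )], [L' → . L], [X → . C] }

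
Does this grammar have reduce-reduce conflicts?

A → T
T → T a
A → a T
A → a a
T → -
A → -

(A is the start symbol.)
Yes — I1: [A → - .] vs [T → - .]

A reduce-reduce conflict occurs when an LR(0) state has two complete items [A → α .] and [B → β .] — both call for a reduction, and with no lookahead the parser cannot choose between them.

Augment with A' → A and build the canonical LR(0) collection (I0 = CLOSURE({[A' → . A]}), then GOTO on every symbol after a dot until no new states appear). It has 9 states:
  I0: { [A → . -], [A → . T], [A → . a T], [A → . a a], [A' → . A], [T → . -], [T → . T a] }  — shift
  I1: { [A → - .], [T → - .] }  — 2 reduces
  I2: { [A' → A .] }  — accept
  I3: { [A → T .], [T → T . a] }  — shift, reduce
  I4: { [A → a . T], [A → a . a], [T → . -], [T → . T a] }  — shift
  I5: { [T → - .] }  — reduce
  I6: { [A → a T .], [T → T . a] }  — shift, reduce
  I7: { [A → a a .] }  — reduce
  I8: { [T → T a .] }  — reduce

I1 contains complete items [A → - .], [T → - .] — reduce-reduce conflict.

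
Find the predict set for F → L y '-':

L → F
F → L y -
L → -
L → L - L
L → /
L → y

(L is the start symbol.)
PREDICT(F → L y '-') = (FIRST(RHS) \ {ε}) ∪ (FOLLOW(F) if ε ∈ FIRST(RHS), i.e. RHS ⇒* ε)
FIRST(L) = { '-', '/', 'y' }
FIRST(L y '-') = { '-', '/', 'y' }
ε ∉ FIRST(L y '-'), so FOLLOW(F) is not added.
PREDICT(F → L y '-') = { '-', '/', 'y' }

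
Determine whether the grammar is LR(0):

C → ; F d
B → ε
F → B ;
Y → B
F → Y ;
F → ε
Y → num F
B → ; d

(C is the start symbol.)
No. Shift-reduce conflict between [B → .] and [B → . ; d]

Augment with C' → C and build the canonical LR(0) collection (I0 = CLOSURE({[C' → . C]}), then GOTO on every symbol after a dot until no new states appear). It has 13 states:
  I0: { [C → . ; F d], [C' → . C] }  — shift
  I1: { [B → . ; d], [B → .], [C → ; . F d], [F → . B ;], [F → . Y ;], [F → .], [Y → . B], [Y → . num F] }  — shift, 2 reduces
  I2: { [C' → C .] }  — accept
  I3: { [B → ; . d] }  — shift
  I4: { [F → B . ;], [Y → B .] }  — shift, reduce
  I5: { [C → ; F . d] }  — shift
  I6: { [F → Y . ;] }  — shift
  I7: { [B → . ; d], [B → .], [F → . B ;], [F → . Y ;], [F → .], [Y → . B], [Y → . num F], [Y → num . F] }  — shift, 2 reduces
  I8: { [Y → num F .] }  — reduce
  I9: { [F → Y ; .] }  — reduce
  I10: { [C → ; F d .] }  — reduce
  I11: { [F → B ; .] }  — reduce
  I12: { [B → ; d .] }  — reduce

Conflict in state I1:
  Shift-reduce conflict between [B → .] and [B → . ; d]
So the grammar is NOT LR(0).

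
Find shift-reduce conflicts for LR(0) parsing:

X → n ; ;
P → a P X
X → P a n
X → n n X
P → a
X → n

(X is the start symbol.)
Yes — I3: [P → a .] vs [P → . a]; I4: [X → n .] vs [X → n . ; ;]

A shift-reduce conflict occurs when an LR(0) state has both:
  - a complete (reduce) item [A → α .] (dot at the end), and
  - a shift item [B → β . c γ] (dot before a terminal).

Augment with X' → X and build the canonical LR(0) collection (I0 = CLOSURE({[X' → . X]}), then GOTO on every symbol after a dot until no new states appear). It has 13 states:
  I0: { [P → . a P X], [P → . a], [X → . P a n], [X → . n ; ;], [X → . n n X], [X → . n], [X' → . X] }  — shift
  I1: { [X → P . a n] }  — shift
  I2: { [X' → X .] }  — accept
  I3: { [P → . a P X], [P → . a], [P → a . P X], [P → a .] }  — shift, reduce
  I4: { [X → n . ; ;], [X → n . n X], [X → n .] }  — shift, reduce
  I5: { [X → n ; . ;] }  — shift
  I6: { [P → . a P X], [P → . a], [X → . P a n], [X → . n ; ;], [X → . n n X], [X → . n], [X → n n . X] }  — shift
  I7: { [X → n n X .] }  — reduce
  I8: { [X → n ; ; .] }  — reduce
  I9: { [P → . a P X], [P → . a], [P → a P . X], [X → . P a n], [X → . n ; ;], [X → . n n X], [X → . n] }  — shift
  I10: { [P → a P X .] }  — reduce
  I11: { [X → P a . n] }  — shift
  I12: { [X → P a n .] }  — reduce

I3 contains reduce item [P → a .] and shift items [P → . a], [P → . a P X] — shift-reduce conflict.
I4 contains reduce item [X → n .] and shift items [X → n . ; ;], [X → n . n X] — shift-reduce conflict.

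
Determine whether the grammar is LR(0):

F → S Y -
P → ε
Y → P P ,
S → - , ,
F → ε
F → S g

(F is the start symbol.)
No. Shift-reduce conflict between [F → .] and [S → . - , ,]

A grammar is LR(0) if no state in the canonical LR(0) collection has:
  - both a shift item (dot before a terminal) and a complete item (shift-reduce conflict), or
  - two or more complete items (reduce-reduce conflict; the accept item [F' → F .] counts as a complete item here).

Augment with F' → F and build the canonical LR(0) collection (I0 = CLOSURE({[F' → . F]}), then GOTO on every symbol after a dot until no new states appear). It has 12 states:
  I0: { [F → . S Y -], [F → . S g], [F → .], [F' → . F], [S → . - , ,] }  — shift, reduce
  I1: { [S → - . , ,] }  — shift
  I2: { [F' → F .] }  — accept
  I3: { [F → S . Y -], [F → S . g], [P → .], [Y → . P P ,] }  — shift, reduce
  I4: { [P → .], [Y → P . P ,] }  — reduce
  I5: { [F → S Y . -] }  — shift
  I6: { [F → S g .] }  — reduce
  I7: { [F → S Y - .] }  — reduce
  I8: { [Y → P P . ,] }  — shift
  I9: { [Y → P P , .] }  — reduce
  I10: { [S → - , . ,] }  — shift
  I11: { [S → - , , .] }  — reduce

Conflict in state I0:
  Shift-reduce conflict between [F → .] and [S → . - , ,]
So the grammar is NOT LR(0).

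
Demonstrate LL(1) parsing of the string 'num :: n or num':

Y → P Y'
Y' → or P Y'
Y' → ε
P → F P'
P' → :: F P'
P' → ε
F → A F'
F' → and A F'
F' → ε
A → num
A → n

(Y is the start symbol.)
LL(1) parsing maintains a stack (initially the start symbol over $) and the input. At each step: if the stack top is a terminal, match it against the current input token; if it is a non-terminal N, replace it with the RHS of M[N, lookahead] (the unique production whose predict set contains the lookahead).

Stack is shown with the top on the left.

Stack           Input              Action
-----------------------------------------
Y $             num :: n or num $  output Y → P Y'
P Y' $          num :: n or num $  output P → F P'
F P' Y' $       num :: n or num $  output F → A F'
A F' P' Y' $    num :: n or num $  output A → num
num F' P' Y' $  num :: n or num $  match 'num'
F' P' Y' $      :: n or num $      output F' → ε
P' Y' $         :: n or num $      output P' → :: F P'
:: F P' Y' $    :: n or num $      match '::'
F P' Y' $       n or num $         output F → A F'
A F' P' Y' $    n or num $         output A → n
n F' P' Y' $    n or num $         match 'n'
F' P' Y' $      or num $           output F' → ε
P' Y' $         or num $           output P' → ε
Y' $            or num $           output Y' → or P Y'
or P Y' $       or num $           match 'or'
P Y' $          num $              output P → F P'
F P' Y' $       num $              output F → A F'
A F' P' Y' $    num $              output A → num
num F' P' Y' $  num $              match 'num'
F' P' Y' $      $                  output F' → ε
P' Y' $         $                  output P' → ε
Y' $            $                  output Y' → ε
$               $                  accept

The string is accepted.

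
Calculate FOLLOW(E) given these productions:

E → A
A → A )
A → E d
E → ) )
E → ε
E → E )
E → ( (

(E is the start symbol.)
To compute FOLLOW(E), find every occurrence of E on a right-hand side N → α E β: add FIRST(β) \ {ε}, and if β is empty or nullable also add FOLLOW(N). Iterate to a fixed point.

E is the start symbol, so $ ∈ FOLLOW(E).
In A → E d: E is followed by d, add FIRST(d) \ {ε} = { 'd' }
In E → E ): E is followed by ')', add FIRST(')') \ {ε} = { ')' }

Taking the union: FOLLOW(E) = { $, ')', 'd' }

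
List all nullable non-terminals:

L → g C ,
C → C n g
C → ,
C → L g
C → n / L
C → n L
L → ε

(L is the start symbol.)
{ 'L' }

ε-productions: L → ε
So L is immediately nullable.
No further non-terminal can be added: every production for the remaining non-terminals contains a terminal or a non-nullable non-terminal.
Nullable = { 'L' }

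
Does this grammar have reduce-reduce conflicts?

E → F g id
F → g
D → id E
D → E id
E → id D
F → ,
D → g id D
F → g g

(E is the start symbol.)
A reduce-reduce conflict occurs when an LR(0) state has two complete items [A → α .] and [B → β .] — both call for a reduction, and with no lookahead the parser cannot choose between them.

Augment with E' → E and build the canonical LR(0) collection (I0 = CLOSURE({[E' → . E]}), then GOTO on every symbol after a dot until no new states appear). It has 17 states:
  I0: { [E → . F g id], [E → . id D], [E' → . E], [F → . ,], [F → . g g], [F → . g] }  — shift
  I1: { [F → , .] }  — reduce
  I2: { [E' → E .] }  — accept
  I3: { [E → F . g id] }  — shift
  I4: { [F → g . g], [F → g .] }  — shift, reduce
  I5: { [D → . E id], [D → . g id D], [D → . id E], [E → . F g id], [E → . id D], [E → id . D], [F → . ,], [F → . g g], [F → . g] }  — shift
  I6: { [E → id D .] }  — reduce
  I7: { [D → E . id] }  — shift
  I8: { [D → g . id D], [F → g . g], [F → g .] }  — shift, reduce
  I9: { [D → . E id], [D → . g id D], [D → . id E], [D → id . E], [E → . F g id], [E → . id D], [E → id . D], [F → . ,], [F → . g g], [F → . g] }  — shift
  I10: { [D → E . id], [D → id E .] }  — shift, reduce
  I11: { [D → E id .] }  — reduce
  I12: { [F → g g .] }  — reduce
  I13: { [D → . E id], [D → . g id D], [D → . id E], [D → g id . D], [E → . F g id], [E → . id D], [F → . ,], [F → . g g], [F → . g] }  — shift
  I14: { [D → g id D .] }  — reduce
  I15: { [E → F g . id] }  — shift
  I16: { [E → F g id .] }  — reduce

No state contains more than one complete item.

Answer: No reduce-reduce conflicts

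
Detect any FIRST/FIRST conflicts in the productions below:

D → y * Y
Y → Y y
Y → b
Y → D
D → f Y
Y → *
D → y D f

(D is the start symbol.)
FIRST sets of the non-terminals at (or reachable through a nullable prefix from) the front of some alternative:
  FIRST(Y) = { '*', 'b', 'f', 'y' }
  FIRST(D) = { 'f', 'y' }

Productions for D:
  D → y * Y: FIRST = { 'y' }
  D → f Y: FIRST = { 'f' }
  D → y D f: FIRST = { 'y' }
Productions for Y:
  Y → Y y: FIRST = { '*', 'b', 'f', 'y' }
  Y → b: FIRST = { 'b' }
  Y → D: FIRST = { 'f', 'y' }
  Y → *: FIRST = { '*' }

Conflict for D: D → y * Y and D → y D f
  Overlap: { 'y' }
Conflict for Y: Y → Y y and Y → b
  Overlap: { 'b' }
Conflict for Y: Y → Y y and Y → D
  Overlap: { 'f', 'y' }
Conflict for Y: Y → Y y and Y → *
  Overlap: { '*' }

Answer: Yes. D → y '*' Y / D → y D f on { 'y' }; Y → Y y / Y → b on { 'b' }; Y → Y y / Y → D on { 'f', 'y' }; Y → Y y / Y → '*' on { '*' }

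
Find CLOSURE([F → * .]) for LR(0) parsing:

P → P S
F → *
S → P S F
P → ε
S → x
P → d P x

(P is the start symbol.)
To compute CLOSURE, for each item [A → α.Bβ] where B is a non-terminal, add [B → .γ] for all productions B → γ; repeat for the newly added items until nothing changes.

Start with: [F → * .]
The dot is at the end, so nothing is added.

CLOSURE = { [F → * .] }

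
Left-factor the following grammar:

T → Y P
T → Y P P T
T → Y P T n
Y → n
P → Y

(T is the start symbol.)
Left-factoring transforms A → αβ₁ | αβ₂ into A → αA' and A' → β₁ | β₂
(α is the longest common prefix among the alternatives). Repeat until
no nonterminal has two alternatives with a common prefix.

Round 1: T has alternatives sharing prefix 'Y P'. Introduce T': T → Y P T'
  Add: T' → ε
  Add: T' → P T
  Add: T' → T n

No remaining common prefixes — done.

Resulting grammar:
T → Y P T'
T' → ε
T' → P T
T' → T n
Y → n
P → Y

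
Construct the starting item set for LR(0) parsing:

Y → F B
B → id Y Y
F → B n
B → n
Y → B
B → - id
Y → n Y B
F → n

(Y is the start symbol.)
First, augment the grammar with Y' → Y
I₀ = CLOSURE({ [Y' → . Y] }):
  [Y' → . Y] has the dot before Y: add [Y → . F B], [Y → . B], [Y → . n Y B]
  [Y → . F B] has the dot before F: add [F → . B n], [F → . n]
  [Y → . B] has the dot before B: add [B → . id Y Y], [B → . n], [B → . - id]
No further items can be added.

I₀ = { [B → . - id], [B → . id Y Y], [B → . n], [F → . B n], [F → . n], [Y → . B], [Y → . F B], [Y → . n Y B], [Y' → . Y] }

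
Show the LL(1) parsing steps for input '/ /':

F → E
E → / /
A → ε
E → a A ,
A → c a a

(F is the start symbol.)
LL(1) parsing maintains a stack (initially the start symbol over $) and the input. At each step: if the stack top is a terminal, match it against the current input token; if it is a non-terminal N, replace it with the RHS of M[N, lookahead] (the unique production whose predict set contains the lookahead).

Stack is shown with the top on the left.

Stack  Input  Action
--------------------
F $    / / $  output F → E
E $    / / $  output E → / /
/ / $  / / $  match '/'
/ $    / $    match '/'
$      $      accept

The string is accepted.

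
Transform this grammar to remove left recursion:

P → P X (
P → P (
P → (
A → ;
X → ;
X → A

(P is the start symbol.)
P → ( P'
P' → X ( P'
P' → ( P'
P' → ε
A → ;
X → ;
X → A

P is directly left-recursive. The standard transformation for
  A → A α₁ | ... | A α_m | β₁ | ... | β_n
is
  A  → β₁ A' | ... | β_n A'
  A' → α₁ A' | ... | α_m A' | ε

P → ( becomes P → ( P'
P → P X ( becomes P' → X ( P'
P → P ( becomes P' → ( P'
Add P' → ε

Productions for other non-terminals are unchanged:
  A → ;
  X → ;
  X → A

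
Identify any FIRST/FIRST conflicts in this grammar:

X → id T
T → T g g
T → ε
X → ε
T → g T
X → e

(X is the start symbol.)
FIRST sets of the non-terminals at (or reachable through a nullable prefix from) the front of some alternative:
  FIRST(T) = { 'g', ε }

Productions for X:
  X → id T: FIRST = { 'id' }
  X → ε: FIRST = { ε }
  X → e: FIRST = { 'e' }
Productions for T:
  T → T g g: FIRST = { 'g' }
  T → ε: FIRST = { ε }
  T → g T: FIRST = { 'g' }

Conflict for T: T → T g g and T → g T
  Overlap: { 'g' }

Answer: Yes. T → T g g / T → g T on { 'g' }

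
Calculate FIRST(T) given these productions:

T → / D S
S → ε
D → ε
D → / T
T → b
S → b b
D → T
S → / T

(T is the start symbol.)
{ '/', 'b' }

To compute FIRST(T), examine every production with T on the left-hand side, reading each right-hand side left to right until a non-nullable symbol is reached.

From T → / D S:
  - '/' is a terminal: add '/' and stop
From T → b:
  - b is a terminal: add 'b' and stop

Collecting: FIRST(T) = { '/', 'b' }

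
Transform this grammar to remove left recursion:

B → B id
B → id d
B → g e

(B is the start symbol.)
B is directly left-recursive. The standard transformation for
  A → A α₁ | ... | A α_m | β₁ | ... | β_n
is
  A  → β₁ A' | ... | β_n A'
  A' → α₁ A' | ... | α_m A' | ε

B → id d becomes B → id d B'
B → g e becomes B → g e B'
B → B id becomes B' → id B'
Add B' → ε

Resulting grammar:
B → id d B'
B → g e B'
B' → id B'
B' → ε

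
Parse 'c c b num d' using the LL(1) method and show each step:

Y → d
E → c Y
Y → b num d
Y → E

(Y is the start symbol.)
LL(1) parsing maintains a stack (initially the start symbol over $) and the input. At each step: if the stack top is a terminal, match it against the current input token; if it is a non-terminal N, replace it with the RHS of M[N, lookahead] (the unique production whose predict set contains the lookahead).

Stack is shown with the top on the left.

Stack      Input          Action
--------------------------------
Y $        c c b num d $  output Y → E
E $        c c b num d $  output E → c Y
c Y $      c c b num d $  match 'c'
Y $        c b num d $    output Y → E
E $        c b num d $    output E → c Y
c Y $      c b num d $    match 'c'
Y $        b num d $      output Y → b num d
b num d $  b num d $      match 'b'
num d $    num d $        match 'num'
d $        d $            match 'd'
$          $              accept

The string is accepted.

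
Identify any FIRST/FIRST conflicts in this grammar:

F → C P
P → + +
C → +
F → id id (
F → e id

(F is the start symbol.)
A FIRST/FIRST conflict occurs when two productions N → α and N → β for the same non-terminal have FIRST(α) ∩ FIRST(β) ≠ ∅ (with ε ∈ FIRST of a nullable right-hand side, so two nullable alternatives also conflict).

FIRST sets of the non-terminals at (or reachable through a nullable prefix from) the front of some alternative:
  FIRST(C) = { '+' }

Productions for F:
  F → C P: FIRST = { '+' }
  F → id id (: FIRST = { 'id' }
  F → e id: FIRST = { 'e' }
P, C have only one production, so no FIRST/FIRST conflict is possible there.

All alternatives of each non-terminal have pairwise disjoint FIRST sets.

Answer: No FIRST/FIRST conflicts.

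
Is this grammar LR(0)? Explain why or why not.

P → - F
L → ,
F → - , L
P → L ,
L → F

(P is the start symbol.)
Yes, the grammar is LR(0)

A grammar is LR(0) if no state in the canonical LR(0) collection has:
  - both a shift item (dot before a terminal) and a complete item (shift-reduce conflict), or
  - two or more complete items (reduce-reduce conflict; the accept item [P' → P .] counts as a complete item here).

Augment with P' → P and build the canonical LR(0) collection (I0 = CLOSURE({[P' → . P]}), then GOTO on every symbol after a dot until no new states appear). It has 11 states:
  I0: { [F → . - , L], [L → . ,], [L → . F], [P → . - F], [P → . L ,], [P' → . P] }  — shift
  I1: { [L → , .] }  — reduce
  I2: { [F → - . , L], [F → . - , L], [P → - . F] }  — shift
  I3: { [L → F .] }  — reduce
  I4: { [P → L . ,] }  — shift
  I5: { [P' → P .] }  — accept
  I6: { [P → L , .] }  — reduce
  I7: { [F → - , . L], [F → . - , L], [L → . ,], [L → . F] }  — shift
  I8: { [F → - . , L] }  — shift
  I9: { [P → - F .] }  — reduce
  I10: { [F → - , L .] }  — reduce

Every state is either a pure shift/goto state or contains exactly one complete item and nothing to shift — no conflicts. The grammar is LR(0).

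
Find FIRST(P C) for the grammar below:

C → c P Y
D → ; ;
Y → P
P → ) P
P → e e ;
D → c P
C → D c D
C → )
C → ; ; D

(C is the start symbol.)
FIRST sets of the non-terminals involved (from the grammar, by fixed-point iteration):
  FIRST(P) = { ')', 'e' }

To compute FIRST(P C), process the symbols left to right:
Symbol P is a non-terminal. Add FIRST(P) \ {ε} = { ')', 'e' }
P is not nullable (ε ∉ FIRST(P)), so stop here.
FIRST(P C) = { ')', 'e' }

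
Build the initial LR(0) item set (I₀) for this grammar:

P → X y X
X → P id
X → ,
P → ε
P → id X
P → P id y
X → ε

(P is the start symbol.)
First, augment the grammar with P' → P
I₀ = CLOSURE({ [P' → . P] }):
  [P' → . P] has the dot before P: add [P → . X y X], [P → .], [P → . id X], [P → . P id y]
  [P → . X y X] has the dot before X: add [X → . P id], [X → . ,], [X → .]
No further items can be added.

I₀ = { [P → . P id y], [P → . X y X], [P → . id X], [P → .], [P' → . P], [X → . ,], [X → . P id], [X → .] }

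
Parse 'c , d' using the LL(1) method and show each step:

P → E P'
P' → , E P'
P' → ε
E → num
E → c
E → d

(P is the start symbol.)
Stack is shown with the top on the left.

Stack     Input    Action
-------------------------
P $       c , d $  output P → E P'
E P' $    c , d $  output E → c
c P' $    c , d $  match 'c'
P' $      , d $    output P' → , E P'
, E P' $  , d $    match ','
E P' $    d $      output E → d
d P' $    d $      match 'd'
P' $      $        output P' → ε
$         $        accept

The string is accepted.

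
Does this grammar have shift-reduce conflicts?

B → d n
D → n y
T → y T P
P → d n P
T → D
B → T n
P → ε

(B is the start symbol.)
Augment with B' → B and build the canonical LR(0) collection (I0 = CLOSURE({[B' → . B]}), then GOTO on every symbol after a dot until no new states appear). It has 15 states:
  I0: { [B → . T n], [B → . d n], [B' → . B], [D → . n y], [T → . D], [T → . y T P] }  — shift
  I1: { [B' → B .] }  — accept
  I2: { [T → D .] }  — reduce
  I3: { [B → T . n] }  — shift
  I4: { [B → d . n] }  — shift
  I5: { [D → n . y] }  — shift
  I6: { [D → . n y], [T → . D], [T → . y T P], [T → y . T P] }  — shift
  I7: { [P → . d n P], [P → .], [T → y T . P] }  — shift, reduce
  I8: { [T → y T P .] }  — reduce
  I9: { [P → d . n P] }  — shift
  I10: { [P → . d n P], [P → .], [P → d n . P] }  — shift, reduce
  I11: { [P → d n P .] }  — reduce
  I12: { [D → n y .] }  — reduce
  I13: { [B → d n .] }  — reduce
  I14: { [B → T n .] }  — reduce

I7 contains reduce item [P → .] and shift item [P → . d n P] — shift-reduce conflict.
I10 contains reduce item [P → .] and shift item [P → . d n P] — shift-reduce conflict.

Answer: Yes — I7: [P → .] vs [P → . d n P]; I10: [P → .] vs [P → . d n P]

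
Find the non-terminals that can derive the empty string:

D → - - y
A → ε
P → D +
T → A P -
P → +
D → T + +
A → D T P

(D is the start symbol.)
A non-terminal is nullable if it can derive ε (the empty string): either it has an ε-production, or it has a production whose right-hand side consists entirely of nullable non-terminals.

ε-productions: A → ε
So A is immediately nullable.
No further non-terminal can be added: every production for the remaining non-terminals contains a terminal or a non-nullable non-terminal.
Nullable = { 'A' }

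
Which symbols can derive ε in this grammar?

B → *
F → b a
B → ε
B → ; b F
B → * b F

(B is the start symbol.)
A non-terminal is nullable if it can derive ε (the empty string): either it has an ε-production, or it has a production whose right-hand side consists entirely of nullable non-terminals.

ε-productions: B → ε
So B is immediately nullable.
No further non-terminal can be added: every production for the remaining non-terminals contains a terminal or a non-nullable non-terminal.
Nullable = { 'B' }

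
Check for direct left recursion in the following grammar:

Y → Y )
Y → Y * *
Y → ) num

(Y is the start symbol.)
Yes, Y is left-recursive

Direct left recursion occurs when N → N α for some non-terminal N (the right-hand side begins with the left-hand side itself).

Y → Y ): LEFT RECURSIVE (starts with Y)
Y → Y * *: LEFT RECURSIVE (starts with Y)
Y → ) num: starts with ')'

The grammar has direct left recursion on: Y.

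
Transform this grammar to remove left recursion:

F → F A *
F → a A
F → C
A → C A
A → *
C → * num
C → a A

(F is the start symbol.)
F is directly left-recursive. The standard transformation for
  A → A α₁ | ... | A α_m | β₁ | ... | β_n
is
  A  → β₁ A' | ... | β_n A'
  A' → α₁ A' | ... | α_m A' | ε

F → a A becomes F → a A F'
F → C becomes F → C F'
F → F A * becomes F' → A * F'
Add F' → ε

Productions for other non-terminals are unchanged:
  A → C A
  A → *
  C → * num
  C → a A

Resulting grammar:
F → a A F'
F → C F'
F' → A * F'
F' → ε
A → C A
A → *
C → * num
C → a A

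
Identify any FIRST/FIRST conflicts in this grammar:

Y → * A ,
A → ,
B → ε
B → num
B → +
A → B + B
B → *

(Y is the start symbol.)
A FIRST/FIRST conflict occurs when two productions N → α and N → β for the same non-terminal have FIRST(α) ∩ FIRST(β) ≠ ∅ (with ε ∈ FIRST of a nullable right-hand side, so two nullable alternatives also conflict).

FIRST sets of the non-terminals at (or reachable through a nullable prefix from) the front of some alternative:
  FIRST(B) = { '*', '+', 'num', ε }

Productions for A:
  A → ,: FIRST = { ',' }
  A → B + B: FIRST = { '*', '+', 'num' }
Productions for B:
  B → ε: FIRST = { ε }
  B → num: FIRST = { 'num' }
  B → +: FIRST = { '+' }
  B → *: FIRST = { '*' }
Y has only one production, so no FIRST/FIRST conflict is possible there.

All alternatives of each non-terminal have pairwise disjoint FIRST sets.

Answer: No FIRST/FIRST conflicts.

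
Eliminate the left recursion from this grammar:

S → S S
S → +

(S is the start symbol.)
S → + S'
S' → S S'
S' → ε

S is directly left-recursive. The standard transformation for
  A → A α₁ | ... | A α_m | β₁ | ... | β_n
is
  A  → β₁ A' | ... | β_n A'
  A' → α₁ A' | ... | α_m A' | ε

S → + becomes S → + S'
S → S S becomes S' → S S'
Add S' → ε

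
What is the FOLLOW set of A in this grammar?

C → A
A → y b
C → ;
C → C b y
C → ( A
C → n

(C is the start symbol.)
In C → A: A is at the end, add FOLLOW(C)
In C → ( A: A is at the end, add FOLLOW(C)

The FOLLOW sets referred to above (computed the same way, to a fixed point):
  FOLLOW(C) = { $, 'b' }

Taking the union: FOLLOW(A) = { $, 'b' }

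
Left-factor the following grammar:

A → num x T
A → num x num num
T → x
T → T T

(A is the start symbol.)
A → num x A'
A' → T
A' → num num
T → x
T → T T

Left-factoring transforms A → αβ₁ | αβ₂ into A → αA' and A' → β₁ | β₂
(α is the longest common prefix among the alternatives). Repeat until
no nonterminal has two alternatives with a common prefix.

Round 1: A has alternatives sharing prefix 'num x'. Introduce A': A → num x A'
  Add: A' → T
  Add: A' → num num

No remaining common prefixes — done.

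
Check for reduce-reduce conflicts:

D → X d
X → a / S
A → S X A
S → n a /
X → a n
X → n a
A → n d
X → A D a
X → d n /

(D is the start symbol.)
Augment with D' → D and build the canonical LR(0) collection (I0 = CLOSURE({[D' → . D]}), then GOTO on every symbol after a dot until no new states appear). It has 24 states:
  I0: { [A → . S X A], [A → . n d], [D → . X d], [D' → . D], [S → . n a /], [X → . A D a], [X → . a / S], [X → . a n], [X → . d n /], [X → . n a] }  — shift
  I1: { [A → . S X A], [A → . n d], [D → . X d], [S → . n a /], [X → . A D a], [X → . a / S], [X → . a n], [X → . d n /], [X → . n a], [X → A . D a] }  — shift
  I2: { [D' → D .] }  — accept
  I3: { [A → . S X A], [A → . n d], [A → S . X A], [S → . n a /], [X → . A D a], [X → . a / S], [X → . a n], [X → . d n /], [X → . n a] }  — shift
  I4: { [D → X . d] }  — shift
  I5: { [X → a . / S], [X → a . n] }  — shift
  I6: { [X → d . n /] }  — shift
  I7: { [A → n . d], [S → n . a /], [X → n . a] }  — shift
  I8: { [S → n a . /], [X → n a .] }  — shift, reduce
  I9: { [A → n d .] }  — reduce
  I10: { [S → n a / .] }  — reduce
  I11: { [X → d n . /] }  — shift
  I12: { [X → d n / .] }  — reduce
  I13: { [S → . n a /], [X → a / . S] }  — shift
  I14: { [X → a n .] }  — reduce
  I15: { [X → a / S .] }  — reduce
  I16: { [S → n . a /] }  — shift
  I17: { [S → n a . /] }  — shift
  I18: { [D → X d .] }  — reduce
  I19: { [A → . S X A], [A → . n d], [A → S X . A], [S → . n a /] }  — shift
  I20: { [A → S X A .] }  — reduce
  I21: { [A → n . d], [S → n . a /] }  — shift
  I22: { [X → A D . a] }  — shift
  I23: { [X → A D a .] }  — reduce

No state contains more than one complete item.

Answer: No reduce-reduce conflicts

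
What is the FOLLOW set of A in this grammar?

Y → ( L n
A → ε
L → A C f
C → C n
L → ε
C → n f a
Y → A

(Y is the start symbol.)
{ $, 'n' }

To compute FOLLOW(A), find every occurrence of A on a right-hand side N → α A β: add FIRST(β) \ {ε}, and if β is empty or nullable also add FOLLOW(N). Iterate to a fixed point.

In L → A C f: A is followed by C f, add FIRST(C f) \ {ε} = { 'n' }
In Y → A: A is at the end, add FOLLOW(Y)

The FOLLOW sets referred to above (computed the same way, to a fixed point):
  FOLLOW(Y) = { $ }

Taking the union: FOLLOW(A) = { $, 'n' }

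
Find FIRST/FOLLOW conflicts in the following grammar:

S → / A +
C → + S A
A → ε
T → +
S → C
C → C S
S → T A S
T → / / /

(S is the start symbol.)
A FIRST/FOLLOW conflict occurs when a non-terminal N has a nullable alternative N → β (β ⇒* ε) and another alternative N → α with FIRST(α) ∩ FOLLOW(N) ≠ ∅: on such a lookahead the parser cannot decide between expanding α and letting N vanish via β.

Nullable non-terminals: A.
A has a nullable alternative but only one production, so nothing to check.

C, S, T have no nullable alternative, so no FIRST/FOLLOW check is needed there.

No FIRST/FOLLOW conflicts found.

Answer: No FIRST/FOLLOW conflicts.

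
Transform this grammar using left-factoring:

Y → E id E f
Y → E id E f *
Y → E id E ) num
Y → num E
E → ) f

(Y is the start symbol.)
Y → E id E Y'
Y' → f Y''
Y'' → ε
Y'' → *
Y' → ) num
Y → num E
E → ) f

Left-factoring transforms A → αβ₁ | αβ₂ into A → αA' and A' → β₁ | β₂
(α is the longest common prefix among the alternatives). Repeat until
no nonterminal has two alternatives with a common prefix.

Round 1: Y has alternatives sharing prefix 'E id E'. Introduce Y': Y → E id E Y'
  Add: Y' → f
  Add: Y' → f *
  Add: Y' → ) num

Round 2: Y' has alternatives sharing prefix 'f'. Introduce Y'': Y' → f Y''
  Add: Y'' → ε
  Add: Y'' → *

No remaining common prefixes — done.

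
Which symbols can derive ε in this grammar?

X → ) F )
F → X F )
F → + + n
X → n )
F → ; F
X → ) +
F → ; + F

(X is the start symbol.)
None

A non-terminal is nullable if it can derive ε (the empty string): either it has an ε-production, or it has a production whose right-hand side consists entirely of nullable non-terminals.

There are no ε-productions, so no non-terminal can derive ε.
No non-terminals are nullable.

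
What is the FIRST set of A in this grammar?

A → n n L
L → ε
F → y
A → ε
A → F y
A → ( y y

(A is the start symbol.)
{ '(', 'n', 'y', ε }

To compute FIRST(A), examine every production with A on the left-hand side, reading each right-hand side left to right until a non-nullable symbol is reached.

FIRST sets of the other non-terminals involved (by the same procedure, iterated to a fixed point):
  FIRST(F) = { 'y' }

From A → n n L:
  - n is a terminal: add 'n' and stop
From A → ε:
  - ε-production, so ε ∈ FIRST(A)
From A → F y:
  - F is a non-terminal: add FIRST(F) \ {ε} = { 'y' }
    F is not nullable, so stop
From A → ( y y:
  - '(' is a terminal: add '(' and stop

Collecting: FIRST(A) = { '(', 'n', 'y', ε }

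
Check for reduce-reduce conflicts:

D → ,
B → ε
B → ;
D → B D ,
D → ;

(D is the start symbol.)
Yes — I2: [B → ; .] vs [D → ; .]

A reduce-reduce conflict occurs when an LR(0) state has two complete items [A → α .] and [B → β .] — both call for a reduction, and with no lookahead the parser cannot choose between them.

Augment with D' → D and build the canonical LR(0) collection (I0 = CLOSURE({[D' → . D]}), then GOTO on every symbol after a dot until no new states appear). It has 7 states:
  I0: { [B → . ;], [B → .], [D → . ,], [D → . ;], [D → . B D ,], [D' → . D] }  — shift, reduce
  I1: { [D → , .] }  — reduce
  I2: { [B → ; .], [D → ; .] }  — 2 reduces
  I3: { [B → . ;], [B → .], [D → . ,], [D → . ;], [D → . B D ,], [D → B . D ,] }  — shift, reduce
  I4: { [D' → D .] }  — accept
  I5: { [D → B D . ,] }  — shift
  I6: { [D → B D , .] }  — reduce

I2 contains complete items [B → ; .], [D → ; .] — reduce-reduce conflict.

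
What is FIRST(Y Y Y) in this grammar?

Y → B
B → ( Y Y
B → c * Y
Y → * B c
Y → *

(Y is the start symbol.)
{ '(', '*', 'c' }

FIRST sets of the non-terminals involved (from the grammar, by fixed-point iteration):
  FIRST(Y) = { '(', '*', 'c' }

To compute FIRST(Y Y Y), process the symbols left to right:
Symbol Y is a non-terminal. Add FIRST(Y) \ {ε} = { '(', '*', 'c' }
Y is not nullable (ε ∉ FIRST(Y)), so stop here.
FIRST(Y Y Y) = { '(', '*', 'c' }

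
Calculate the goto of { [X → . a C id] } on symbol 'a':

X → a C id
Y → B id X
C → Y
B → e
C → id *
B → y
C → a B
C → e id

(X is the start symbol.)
{ [B → . e], [B → . y], [C → . Y], [C → . a B], [C → . e id], [C → . id *], [X → a . C id], [Y → . B id X] }

GOTO(I, 'a') = CLOSURE({ [A → αX.β] : [A → α.Xβ] ∈ I, X = 'a' })

Items with dot before 'a', with the dot advanced:
  [X → . a C id] → [X → a . C id]
Closure of the advanced items:
  [X → a . C id] has the dot before C: add [C → . Y], [C → . id *], [C → . a B], [C → . e id]
  [C → . Y] has the dot before Y: add [Y → . B id X]
  [Y → . B id X] has the dot before B: add [B → . e], [B → . y]

GOTO = { [B → . e], [B → . y], [C → . Y], [C → . a B], [C → . e id], [C → . id *], [X → a . C id], [Y → . B id X] }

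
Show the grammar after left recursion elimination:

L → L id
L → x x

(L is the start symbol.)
L is directly left-recursive. The standard transformation for
  A → A α₁ | ... | A α_m | β₁ | ... | β_n
is
  A  → β₁ A' | ... | β_n A'
  A' → α₁ A' | ... | α_m A' | ε

L → x x becomes L → x x L'
L → L id becomes L' → id L'
Add L' → ε

Resulting grammar:
L → x x L'
L' → id L'
L' → ε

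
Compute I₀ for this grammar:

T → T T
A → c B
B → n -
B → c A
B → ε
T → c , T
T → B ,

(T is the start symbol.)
{ [B → . c A], [B → . n -], [B → .], [T → . B ,], [T → . T T], [T → . c , T], [T' → . T] }

First, augment the grammar with T' → T
I₀ = CLOSURE({ [T' → . T] }):
  [T' → . T] has the dot before T: add [T → . T T], [T → . c , T], [T → . B ,]
  [T → . B ,] has the dot before B: add [B → . n -], [B → . c A], [B → .]
No further items can be added.

I₀ = { [B → . c A], [B → . n -], [B → .], [T → . B ,], [T → . T T], [T → . c , T], [T' → . T] }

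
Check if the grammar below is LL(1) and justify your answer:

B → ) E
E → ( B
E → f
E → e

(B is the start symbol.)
For E:
  PREDICT(E → '(' B) = { '(' }
  PREDICT(E → f) = { 'f' }
  PREDICT(E → e) = { 'e' }
B has a single production, so nothing to check there.

All predict sets are disjoint. The grammar IS LL(1).

Answer: Yes, the grammar is LL(1).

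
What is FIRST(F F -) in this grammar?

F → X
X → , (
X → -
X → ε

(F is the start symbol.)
{ ',', '-' }

FIRST sets of the non-terminals involved (from the grammar, by fixed-point iteration):
  FIRST(F) = { ',', '-', ε }

To compute FIRST(F F -), process the symbols left to right:
Symbol F is a non-terminal. Add FIRST(F) \ {ε} = { ',', '-' }
F is nullable (ε ∈ FIRST(F)), continue to the next symbol.
Symbol F is a non-terminal. Add FIRST(F) \ {ε} = { ',', '-' }
F is nullable (ε ∈ FIRST(F)), continue to the next symbol.
Symbol - is a terminal. Add '-' and stop.
FIRST(F F -) = { ',', '-' }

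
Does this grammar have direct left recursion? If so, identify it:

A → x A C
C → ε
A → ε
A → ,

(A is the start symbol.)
No direct left recursion

Direct left recursion occurs when N → N α for some non-terminal N (the right-hand side begins with the left-hand side itself).

A → x A C: starts with x
C → ε: starts with ε
A → ε: starts with ε
A → ,: starts with ','

No direct left recursion found.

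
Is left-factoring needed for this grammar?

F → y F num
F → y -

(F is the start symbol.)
Left-factoring is needed when two productions for the same non-terminal
share a common prefix on the right-hand side.

Productions for F:
  F → y F num
  F → y -

Found common prefix 'y' in productions for F

Answer: Yes, F has productions with common prefix 'y'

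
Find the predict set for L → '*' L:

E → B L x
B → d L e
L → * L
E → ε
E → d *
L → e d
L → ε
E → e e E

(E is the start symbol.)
{ '*' }

PREDICT(L → '*' L) = (FIRST(RHS) \ {ε}) ∪ (FOLLOW(L) if ε ∈ FIRST(RHS), i.e. RHS ⇒* ε)
FIRST('*' L) = { '*' }
ε ∉ FIRST('*' L), so FOLLOW(L) is not added.
PREDICT(L → '*' L) = { '*' }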